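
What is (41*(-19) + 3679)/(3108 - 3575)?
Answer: -2900/467 ≈ -6.2098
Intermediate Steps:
(41*(-19) + 3679)/(3108 - 3575) = (-779 + 3679)/(-467) = 2900*(-1/467) = -2900/467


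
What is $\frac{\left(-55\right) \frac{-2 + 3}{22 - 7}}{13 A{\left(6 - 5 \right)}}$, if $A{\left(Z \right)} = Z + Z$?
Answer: $- \frac{11}{78} \approx -0.14103$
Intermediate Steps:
$A{\left(Z \right)} = 2 Z$
$\frac{\left(-55\right) \frac{-2 + 3}{22 - 7}}{13 A{\left(6 - 5 \right)}} = \frac{\left(-55\right) \frac{-2 + 3}{22 - 7}}{13 \cdot 2 \left(6 - 5\right)} = \frac{\left(-55\right) 1 \cdot \frac{1}{15}}{13 \cdot 2 \cdot 1} = \frac{\left(-55\right) 1 \cdot \frac{1}{15}}{13 \cdot 2} = \frac{\left(-55\right) \frac{1}{15}}{26} = \left(- \frac{11}{3}\right) \frac{1}{26} = - \frac{11}{78}$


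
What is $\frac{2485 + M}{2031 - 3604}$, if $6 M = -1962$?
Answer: $- \frac{166}{121} \approx -1.3719$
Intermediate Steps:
$M = -327$ ($M = \frac{1}{6} \left(-1962\right) = -327$)
$\frac{2485 + M}{2031 - 3604} = \frac{2485 - 327}{2031 - 3604} = \frac{2158}{-1573} = 2158 \left(- \frac{1}{1573}\right) = - \frac{166}{121}$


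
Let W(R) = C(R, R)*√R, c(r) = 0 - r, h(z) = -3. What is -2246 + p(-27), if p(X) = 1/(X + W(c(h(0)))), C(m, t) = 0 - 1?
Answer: -543541/242 + √3/726 ≈ -2246.0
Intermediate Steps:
C(m, t) = -1
c(r) = -r
W(R) = -√R
p(X) = 1/(X - √3) (p(X) = 1/(X - √(-1*(-3))) = 1/(X - √3))
-2246 + p(-27) = -2246 + 1/(-27 - √3)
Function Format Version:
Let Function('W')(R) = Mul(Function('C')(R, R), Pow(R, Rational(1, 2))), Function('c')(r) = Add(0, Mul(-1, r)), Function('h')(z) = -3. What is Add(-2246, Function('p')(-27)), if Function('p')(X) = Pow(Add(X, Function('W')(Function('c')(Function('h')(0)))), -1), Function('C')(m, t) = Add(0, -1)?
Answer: Add(Rational(-543541, 242), Mul(Rational(1, 726), Pow(3, Rational(1, 2)))) ≈ -2246.0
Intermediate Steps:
Function('C')(m, t) = -1
Function('c')(r) = Mul(-1, r)
Function('W')(R) = Mul(-1, Pow(R, Rational(1, 2)))
Function('p')(X) = Pow(Add(X, Mul(-1, Pow(3, Rational(1, 2)))), -1) (Function('p')(X) = Pow(Add(X, Mul(-1, Pow(Mul(-1, -3), Rational(1, 2)))), -1) = Pow(Add(X, Mul(-1, Pow(3, Rational(1, 2)))), -1))
Add(-2246, Function('p')(-27)) = Add(-2246, Pow(Add(-27, Mul(-1, Pow(3, Rational(1, 2)))), -1))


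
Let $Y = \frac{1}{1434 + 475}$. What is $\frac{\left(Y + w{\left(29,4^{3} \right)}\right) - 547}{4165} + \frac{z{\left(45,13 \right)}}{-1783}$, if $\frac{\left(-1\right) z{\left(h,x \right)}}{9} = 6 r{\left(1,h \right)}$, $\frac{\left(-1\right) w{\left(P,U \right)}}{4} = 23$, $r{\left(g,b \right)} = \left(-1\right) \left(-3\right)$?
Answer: $- \frac{177386596}{2835321251} \approx -0.062563$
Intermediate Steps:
$r{\left(g,b \right)} = 3$
$Y = \frac{1}{1909} \approx 0.00052383$
$w{\left(P,U \right)} = -92$ ($w{\left(P,U \right)} = \left(-4\right) 23 = -92$)
$z{\left(h,x \right)} = -162$ ($z{\left(h,x \right)} = - 9 \cdot 6 \cdot 3 = \left(-9\right) 18 = -162$)
$\frac{\left(Y + w{\left(29,4^{3} \right)}\right) - 547}{4165} + \frac{z{\left(45,13 \right)}}{-1783} = \frac{\left(\frac{1}{1909} - 92\right) - 547}{4165} - \frac{162}{-1783} = \left(- \frac{175627}{1909} - 547\right) \frac{1}{4165} - - \frac{162}{1783} = \left(- \frac{1219850}{1909}\right) \frac{1}{4165} + \frac{162}{1783} = - \frac{243970}{1590197} + \frac{162}{1783} = - \frac{177386596}{2835321251}$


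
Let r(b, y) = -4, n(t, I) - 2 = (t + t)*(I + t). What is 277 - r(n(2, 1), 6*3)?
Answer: 281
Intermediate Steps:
n(t, I) = 2 + 2*t*(I + t) (n(t, I) = 2 + (t + t)*(I + t) = 2 + (2*t)*(I + t) = 2 + 2*t*(I + t))
277 - r(n(2, 1), 6*3) = 277 - 1*(-4) = 277 + 4 = 281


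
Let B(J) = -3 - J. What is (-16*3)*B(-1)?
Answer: 96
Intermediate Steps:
(-16*3)*B(-1) = (-16*3)*(-3 - 1*(-1)) = -48*(-3 + 1) = -48*(-2) = 96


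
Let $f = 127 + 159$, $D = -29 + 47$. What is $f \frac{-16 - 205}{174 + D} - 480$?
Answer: $- \frac{77683}{96} \approx -809.2$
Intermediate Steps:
$D = 18$
$f = 286$
$f \frac{-16 - 205}{174 + D} - 480 = 286 \frac{-16 - 205}{174 + 18} - 480 = 286 \left(- \frac{221}{192}\right) - 480 = - \frac{31603}{96} - 480 = - \frac{77683}{96}$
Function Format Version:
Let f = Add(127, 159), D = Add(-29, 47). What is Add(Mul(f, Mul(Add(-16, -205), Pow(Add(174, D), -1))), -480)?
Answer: Rational(-77683, 96) ≈ -809.20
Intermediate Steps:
D = 18
f = 286
Add(Mul(f, Mul(Add(-16, -205), Pow(Add(174, D), -1))), -480) = Add(Mul(286, Mul(Add(-16, -205), Pow(Add(174, 18), -1))), -480) = Add(Mul(286, Mul(-221, Pow(192, -1))), -480) = Add(Mul(286, Mul(-221, Rational(1, 192))), -480) = Add(Mul(286, Rational(-221, 192)), -480) = Add(Rational(-31603, 96), -480) = Rational(-77683, 96)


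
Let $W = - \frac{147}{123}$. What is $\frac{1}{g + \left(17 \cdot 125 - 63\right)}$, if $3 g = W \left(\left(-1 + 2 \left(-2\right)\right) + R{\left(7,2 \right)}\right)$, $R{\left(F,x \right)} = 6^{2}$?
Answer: $\frac{123}{252107} \approx 0.00048789$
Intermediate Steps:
$W = - \frac{49}{41}$ ($W = \left(-147\right) \frac{1}{123} = - \frac{49}{41} \approx -1.1951$)
$R{\left(F,x \right)} = 36$
$g = - \frac{1519}{123}$ ($g = \frac{\left(- \frac{49}{41}\right) \left(\left(-1 + 2 \left(-2\right)\right) + 36\right)}{3} = \frac{\left(- \frac{49}{41}\right) \left(\left(-1 - 4\right) + 36\right)}{3} = \frac{\left(- \frac{49}{41}\right) \left(-5 + 36\right)}{3} = \frac{\left(- \frac{49}{41}\right) 31}{3} = \frac{1}{3} \left(- \frac{1519}{41}\right) = - \frac{1519}{123} \approx -12.35$)
$\frac{1}{g + \left(17 \cdot 125 - 63\right)} = \frac{1}{- \frac{1519}{123} + \left(17 \cdot 125 - 63\right)} = \frac{1}{- \frac{1519}{123} + \left(2125 - 63\right)} = \frac{1}{- \frac{1519}{123} + 2062} = \frac{1}{\frac{252107}{123}} = \frac{123}{252107}$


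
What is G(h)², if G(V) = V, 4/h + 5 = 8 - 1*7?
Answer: 1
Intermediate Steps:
h = -1 (h = 4/(-5 + (8 - 1*7)) = 4/(-5 + (8 - 7)) = 4/(-5 + 1) = 4/(-4) = 4*(-¼) = -1)
G(h)² = (-1)² = 1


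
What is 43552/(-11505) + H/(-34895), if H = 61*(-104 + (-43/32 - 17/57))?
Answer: -58595268749/16272794720 ≈ -3.6008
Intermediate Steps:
H = -11754151/1824 (H = 61*(-104 + (-43*1/32 - 17*1/57)) = 61*(-104 + (-43/32 - 17/57)) = 61*(-104 - 2995/1824) = 61*(-192691/1824) = -11754151/1824 ≈ -6444.2)
43552/(-11505) + H/(-34895) = 43552/(-11505) - 11754151/1824/(-34895) = 43552*(-1/11505) - 11754151/1824*(-1/34895) = -43552/11505 + 11754151/63648480 = -58595268749/16272794720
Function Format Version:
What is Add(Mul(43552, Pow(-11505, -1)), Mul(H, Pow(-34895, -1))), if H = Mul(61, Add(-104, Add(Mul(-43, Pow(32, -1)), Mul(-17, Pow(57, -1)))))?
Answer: Rational(-58595268749, 16272794720) ≈ -3.6008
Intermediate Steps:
H = Rational(-11754151, 1824) (H = Mul(61, Add(-104, Add(Mul(-43, Rational(1, 32)), Mul(-17, Rational(1, 57))))) = Mul(61, Add(-104, Add(Rational(-43, 32), Rational(-17, 57)))) = Mul(61, Add(-104, Rational(-2995, 1824))) = Mul(61, Rational(-192691, 1824)) = Rational(-11754151, 1824) ≈ -6444.2)
Add(Mul(43552, Pow(-11505, -1)), Mul(H, Pow(-34895, -1))) = Add(Mul(43552, Pow(-11505, -1)), Mul(Rational(-11754151, 1824), Pow(-34895, -1))) = Add(Mul(43552, Rational(-1, 11505)), Mul(Rational(-11754151, 1824), Rational(-1, 34895))) = Add(Rational(-43552, 11505), Rational(11754151, 63648480)) = Rational(-58595268749, 16272794720)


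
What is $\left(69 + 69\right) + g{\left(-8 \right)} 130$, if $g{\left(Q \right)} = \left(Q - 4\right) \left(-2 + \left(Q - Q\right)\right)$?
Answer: $3258$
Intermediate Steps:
$g{\left(Q \right)} = 8 - 2 Q$ ($g{\left(Q \right)} = \left(-4 + Q\right) \left(-2 + 0\right) = \left(-4 + Q\right) \left(-2\right) = 8 - 2 Q$)
$\left(69 + 69\right) + g{\left(-8 \right)} 130 = \left(69 + 69\right) + \left(8 - -16\right) 130 = 138 + \left(8 + 16\right) 130 = 138 + 24 \cdot 130 = 138 + 3120 = 3258$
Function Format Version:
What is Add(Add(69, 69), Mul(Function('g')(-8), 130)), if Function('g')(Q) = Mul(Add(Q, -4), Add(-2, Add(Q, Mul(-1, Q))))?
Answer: 3258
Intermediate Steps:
Function('g')(Q) = Add(8, Mul(-2, Q)) (Function('g')(Q) = Mul(Add(-4, Q), Add(-2, 0)) = Mul(Add(-4, Q), -2) = Add(8, Mul(-2, Q)))
Add(Add(69, 69), Mul(Function('g')(-8), 130)) = Add(Add(69, 69), Mul(Add(8, Mul(-2, -8)), 130)) = Add(138, Mul(Add(8, 16), 130)) = Add(138, Mul(24, 130)) = Add(138, 3120) = 3258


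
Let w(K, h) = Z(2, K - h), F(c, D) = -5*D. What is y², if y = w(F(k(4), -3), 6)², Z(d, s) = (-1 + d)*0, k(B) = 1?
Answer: 0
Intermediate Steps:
Z(d, s) = 0
w(K, h) = 0
y = 0 (y = 0² = 0)
y² = 0² = 0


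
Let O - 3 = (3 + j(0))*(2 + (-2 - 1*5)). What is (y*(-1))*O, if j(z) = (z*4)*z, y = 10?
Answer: 120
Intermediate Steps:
j(z) = 4*z² (j(z) = (4*z)*z = 4*z²)
O = -12 (O = 3 + (3 + 4*0²)*(2 + (-2 - 1*5)) = 3 + (3 + 4*0)*(2 + (-2 - 5)) = 3 + (3 + 0)*(2 - 7) = 3 + 3*(-5) = 3 - 15 = -12)
(y*(-1))*O = (10*(-1))*(-12) = -10*(-12) = 120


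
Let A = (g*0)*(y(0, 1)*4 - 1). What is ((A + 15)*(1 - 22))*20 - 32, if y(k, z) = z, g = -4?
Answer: -6332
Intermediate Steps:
A = 0 (A = (-4*0)*(1*4 - 1) = 0*(4 - 1) = 0*3 = 0)
((A + 15)*(1 - 22))*20 - 32 = ((0 + 15)*(1 - 22))*20 - 32 = (15*(-21))*20 - 32 = -315*20 - 32 = -6300 - 32 = -6332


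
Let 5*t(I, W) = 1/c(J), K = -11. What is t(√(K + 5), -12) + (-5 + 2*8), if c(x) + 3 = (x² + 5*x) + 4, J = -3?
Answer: 274/25 ≈ 10.960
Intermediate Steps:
c(x) = 1 + x² + 5*x (c(x) = -3 + ((x² + 5*x) + 4) = -3 + (4 + x² + 5*x) = 1 + x² + 5*x)
t(I, W) = -1/25 (t(I, W) = 1/(5*(1 + (-3)² + 5*(-3))) = 1/(5*(1 + 9 - 15)) = (⅕)/(-5) = (⅕)*(-⅕) = -1/25)
t(√(K + 5), -12) + (-5 + 2*8) = -1/25 + (-5 + 2*8) = -1/25 + (-5 + 16) = -1/25 + 11 = 274/25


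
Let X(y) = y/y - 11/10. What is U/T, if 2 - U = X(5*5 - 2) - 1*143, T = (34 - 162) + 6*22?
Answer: 1451/40 ≈ 36.275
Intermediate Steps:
X(y) = -⅒ (X(y) = 1 - 11*⅒ = 1 - 11/10 = -⅒)
T = 4 (T = -128 + 132 = 4)
U = 1451/10 (U = 2 - (-⅒ - 1*143) = 2 - (-⅒ - 143) = 2 - 1*(-1431/10) = 2 + 1431/10 = 1451/10 ≈ 145.10)
U/T = (1451/10)/4 = (1451/10)*(¼) = 1451/40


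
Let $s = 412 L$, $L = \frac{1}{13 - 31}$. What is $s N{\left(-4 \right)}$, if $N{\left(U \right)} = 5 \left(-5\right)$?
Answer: $\frac{5150}{9} \approx 572.22$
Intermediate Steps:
$L = - \frac{1}{18}$ ($L = \frac{1}{-18} = - \frac{1}{18} \approx -0.055556$)
$N{\left(U \right)} = -25$
$s = - \frac{206}{9}$ ($s = 412 \left(- \frac{1}{18}\right) = - \frac{206}{9} \approx -22.889$)
$s N{\left(-4 \right)} = \left(- \frac{206}{9}\right) \left(-25\right) = \frac{5150}{9}$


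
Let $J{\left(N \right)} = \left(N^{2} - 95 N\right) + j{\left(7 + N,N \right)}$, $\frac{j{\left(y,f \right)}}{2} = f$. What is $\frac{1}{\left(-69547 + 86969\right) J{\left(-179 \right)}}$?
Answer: $\frac{1}{848242336} \approx 1.1789 \cdot 10^{-9}$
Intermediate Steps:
$j{\left(y,f \right)} = 2 f$
$J{\left(N \right)} = N^{2} - 93 N$ ($J{\left(N \right)} = \left(N^{2} - 95 N\right) + 2 N = N^{2} - 93 N$)
$\frac{1}{\left(-69547 + 86969\right) J{\left(-179 \right)}} = \frac{1}{\left(-69547 + 86969\right) \left(- 179 \left(-93 - 179\right)\right)} = \frac{1}{17422 \left(\left(-179\right) \left(-272\right)\right)} = \frac{1}{17422 \cdot 48688} = \frac{1}{17422} \cdot \frac{1}{48688} = \frac{1}{848242336}$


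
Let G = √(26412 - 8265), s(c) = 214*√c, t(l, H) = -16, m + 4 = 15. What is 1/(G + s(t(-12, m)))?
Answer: 1/(√18147 + 856*I) ≈ 0.0001794 - 0.00114*I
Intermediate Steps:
m = 11 (m = -4 + 15 = 11)
G = √18147 ≈ 134.71
1/(G + s(t(-12, m))) = 1/(√18147 + 214*√(-16)) = 1/(√18147 + 214*(4*I)) = 1/(√18147 + 856*I)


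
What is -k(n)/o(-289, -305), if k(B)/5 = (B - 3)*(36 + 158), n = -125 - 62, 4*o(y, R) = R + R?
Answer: -73720/61 ≈ -1208.5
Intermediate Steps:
o(y, R) = R/2 (o(y, R) = (R + R)/4 = (2*R)/4 = R/2)
n = -187
k(B) = -2910 + 970*B (k(B) = 5*((B - 3)*(36 + 158)) = 5*((-3 + B)*194) = 5*(-582 + 194*B) = -2910 + 970*B)
-k(n)/o(-289, -305) = -(-2910 + 970*(-187))/((½)*(-305)) = -(-2910 - 181390)/(-305/2) = -(-184300)*(-2)/305 = -1*73720/61 = -73720/61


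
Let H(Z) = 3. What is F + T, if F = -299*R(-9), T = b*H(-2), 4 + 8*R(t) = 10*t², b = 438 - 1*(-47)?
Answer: -114677/4 ≈ -28669.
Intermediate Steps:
b = 485 (b = 438 + 47 = 485)
R(t) = -½ + 5*t²/4 (R(t) = -½ + (10*t²)/8 = -½ + 5*t²/4)
T = 1455 (T = 485*3 = 1455)
F = -120497/4 (F = -299*(-½ + (5/4)*(-9)²) = -299*(-½ + (5/4)*81) = -299*(-½ + 405/4) = -299*403/4 = -120497/4 ≈ -30124.)
F + T = -120497/4 + 1455 = -114677/4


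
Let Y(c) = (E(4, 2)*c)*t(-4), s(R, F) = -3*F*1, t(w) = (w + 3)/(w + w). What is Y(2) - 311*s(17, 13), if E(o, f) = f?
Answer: 24259/2 ≈ 12130.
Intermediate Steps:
t(w) = (3 + w)/(2*w) (t(w) = (3 + w)/((2*w)) = (3 + w)*(1/(2*w)) = (3 + w)/(2*w))
s(R, F) = -3*F
Y(c) = c/4 (Y(c) = (2*c)*((½)*(3 - 4)/(-4)) = (2*c)*((½)*(-¼)*(-1)) = (2*c)*(⅛) = c/4)
Y(2) - 311*s(17, 13) = (¼)*2 - (-933)*13 = ½ - 311*(-39) = ½ + 12129 = 24259/2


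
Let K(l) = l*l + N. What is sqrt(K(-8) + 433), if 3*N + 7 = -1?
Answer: sqrt(4449)/3 ≈ 22.234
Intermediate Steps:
N = -8/3 (N = -7/3 + (1/3)*(-1) = -7/3 - 1/3 = -8/3 ≈ -2.6667)
K(l) = -8/3 + l**2 (K(l) = l*l - 8/3 = l**2 - 8/3 = -8/3 + l**2)
sqrt(K(-8) + 433) = sqrt((-8/3 + (-8)**2) + 433) = sqrt((-8/3 + 64) + 433) = sqrt(184/3 + 433) = sqrt(1483/3) = sqrt(4449)/3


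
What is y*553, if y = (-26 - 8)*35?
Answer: -658070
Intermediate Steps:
y = -1190 (y = -34*35 = -1190)
y*553 = -1190*553 = -658070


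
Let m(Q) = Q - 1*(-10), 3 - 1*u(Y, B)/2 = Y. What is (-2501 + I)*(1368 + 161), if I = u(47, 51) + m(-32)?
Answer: -3992219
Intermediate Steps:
u(Y, B) = 6 - 2*Y
m(Q) = 10 + Q (m(Q) = Q + 10 = 10 + Q)
I = -110 (I = (6 - 2*47) + (10 - 32) = (6 - 94) - 22 = -88 - 22 = -110)
(-2501 + I)*(1368 + 161) = (-2501 - 110)*(1368 + 161) = -2611*1529 = -3992219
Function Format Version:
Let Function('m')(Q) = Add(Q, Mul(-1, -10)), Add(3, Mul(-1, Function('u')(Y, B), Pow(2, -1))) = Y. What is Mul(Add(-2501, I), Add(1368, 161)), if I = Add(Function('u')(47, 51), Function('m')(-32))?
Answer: -3992219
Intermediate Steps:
Function('u')(Y, B) = Add(6, Mul(-2, Y))
Function('m')(Q) = Add(10, Q) (Function('m')(Q) = Add(Q, 10) = Add(10, Q))
I = -110 (I = Add(Add(6, Mul(-2, 47)), Add(10, -32)) = Add(Add(6, -94), -22) = Add(-88, -22) = -110)
Mul(Add(-2501, I), Add(1368, 161)) = Mul(Add(-2501, -110), Add(1368, 161)) = Mul(-2611, 1529) = -3992219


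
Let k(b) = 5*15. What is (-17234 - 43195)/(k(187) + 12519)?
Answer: -20143/4198 ≈ -4.7982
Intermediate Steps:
k(b) = 75
(-17234 - 43195)/(k(187) + 12519) = (-17234 - 43195)/(75 + 12519) = -60429/12594 = -60429*1/12594 = -20143/4198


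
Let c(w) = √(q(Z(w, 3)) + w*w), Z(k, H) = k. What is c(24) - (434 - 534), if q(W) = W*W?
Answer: 100 + 24*√2 ≈ 133.94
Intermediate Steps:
q(W) = W²
c(w) = √2*√(w²) (c(w) = √(w² + w*w) = √(w² + w²) = √(2*w²) = √2*√(w²))
c(24) - (434 - 534) = √2*√(24²) - (434 - 534) = √2*√576 - 1*(-100) = √2*24 + 100 = 24*√2 + 100 = 100 + 24*√2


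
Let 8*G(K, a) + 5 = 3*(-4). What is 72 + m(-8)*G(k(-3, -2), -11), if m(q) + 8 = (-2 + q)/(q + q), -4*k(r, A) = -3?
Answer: 5611/64 ≈ 87.672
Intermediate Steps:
k(r, A) = ¾ (k(r, A) = -¼*(-3) = ¾)
G(K, a) = -17/8 (G(K, a) = -5/8 + (3*(-4))/8 = -5/8 + (⅛)*(-12) = -5/8 - 3/2 = -17/8)
m(q) = -8 + (-2 + q)/(2*q) (m(q) = -8 + (-2 + q)/(q + q) = -8 + (-2 + q)/((2*q)) = -8 + (-2 + q)*(1/(2*q)) = -8 + (-2 + q)/(2*q))
72 + m(-8)*G(k(-3, -2), -11) = 72 + (-15/2 - 1/(-8))*(-17/8) = 72 + (-15/2 - 1*(-⅛))*(-17/8) = 72 + (-15/2 + ⅛)*(-17/8) = 72 - 59/8*(-17/8) = 72 + 1003/64 = 5611/64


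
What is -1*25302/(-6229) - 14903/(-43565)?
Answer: 1195112417/271366385 ≈ 4.4041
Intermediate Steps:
-1*25302/(-6229) - 14903/(-43565) = -25302*(-1/6229) - 14903*(-1/43565) = 25302/6229 + 14903/43565 = 1195112417/271366385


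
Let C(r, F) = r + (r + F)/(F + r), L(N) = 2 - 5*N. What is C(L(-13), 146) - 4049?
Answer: -3981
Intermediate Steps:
C(r, F) = 1 + r (C(r, F) = r + (F + r)/(F + r) = r + 1 = 1 + r)
C(L(-13), 146) - 4049 = (1 + (2 - 5*(-13))) - 4049 = (1 + (2 + 65)) - 4049 = (1 + 67) - 4049 = 68 - 4049 = -3981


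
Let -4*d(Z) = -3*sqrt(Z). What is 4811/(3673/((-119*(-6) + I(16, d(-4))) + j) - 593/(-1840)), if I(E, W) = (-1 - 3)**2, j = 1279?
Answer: 17784150160/7949657 ≈ 2237.1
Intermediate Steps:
d(Z) = 3*sqrt(Z)/4 (d(Z) = -(-3)*sqrt(Z)/4 = 3*sqrt(Z)/4)
I(E, W) = 16 (I(E, W) = (-4)**2 = 16)
4811/(3673/((-119*(-6) + I(16, d(-4))) + j) - 593/(-1840)) = 4811/(3673/((-119*(-6) + 16) + 1279) - 593/(-1840)) = 4811/(3673/((714 + 16) + 1279) - 593*(-1/1840)) = 4811/(3673/(730 + 1279) + 593/1840) = 4811/(3673/2009 + 593/1840) = 4811/(7949657/3696560) = 4811*(3696560/7949657) = 17784150160/7949657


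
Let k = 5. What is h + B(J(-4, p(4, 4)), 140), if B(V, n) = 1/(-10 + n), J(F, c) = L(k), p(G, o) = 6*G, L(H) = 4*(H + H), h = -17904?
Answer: -2327519/130 ≈ -17904.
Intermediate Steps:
L(H) = 8*H (L(H) = 4*(2*H) = 8*H)
J(F, c) = 40 (J(F, c) = 8*5 = 40)
h + B(J(-4, p(4, 4)), 140) = -17904 + 1/(-10 + 140) = -17904 + 1/130 = -2327519/130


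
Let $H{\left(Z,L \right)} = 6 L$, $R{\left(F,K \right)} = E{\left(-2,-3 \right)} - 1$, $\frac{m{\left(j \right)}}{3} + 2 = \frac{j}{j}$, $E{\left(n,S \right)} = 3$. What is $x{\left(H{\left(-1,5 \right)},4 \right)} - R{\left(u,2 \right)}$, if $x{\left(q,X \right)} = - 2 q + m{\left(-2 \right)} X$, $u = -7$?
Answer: $-74$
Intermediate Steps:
$m{\left(j \right)} = -3$ ($m{\left(j \right)} = -6 + 3 \frac{j}{j} = -6 + 3 \cdot 1 = -6 + 3 = -3$)
$R{\left(F,K \right)} = 2$ ($R{\left(F,K \right)} = 3 - 1 = 2$)
$x{\left(q,X \right)} = - 3 X - 2 q$ ($x{\left(q,X \right)} = - 2 q - 3 X = - 3 X - 2 q$)
$x{\left(H{\left(-1,5 \right)},4 \right)} - R{\left(u,2 \right)} = \left(\left(-3\right) 4 - 2 \cdot 6 \cdot 5\right) - 2 = \left(-12 - 60\right) - 2 = -72 - 2 = -74$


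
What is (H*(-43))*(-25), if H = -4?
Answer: -4300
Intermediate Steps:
(H*(-43))*(-25) = -4*(-43)*(-25) = 172*(-25) = -4300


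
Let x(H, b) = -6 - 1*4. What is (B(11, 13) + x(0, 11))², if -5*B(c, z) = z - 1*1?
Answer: 3844/25 ≈ 153.76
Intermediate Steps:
B(c, z) = ⅕ - z/5 (B(c, z) = -(z - 1*1)/5 = -(z - 1)/5 = -(-1 + z)/5 = ⅕ - z/5)
x(H, b) = -10 (x(H, b) = -6 - 4 = -10)
(B(11, 13) + x(0, 11))² = ((⅕ - ⅕*13) - 10)² = ((⅕ - 13/5) - 10)² = (-12/5 - 10)² = (-62/5)² = 3844/25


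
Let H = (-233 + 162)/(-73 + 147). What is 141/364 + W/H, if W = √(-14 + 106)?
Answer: 141/364 - 148*√23/71 ≈ -9.6096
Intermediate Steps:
H = -71/74 ≈ -0.95946
W = 2*√23 (W = √92 = 2*√23 ≈ 9.5917)
141/364 + W/H = 141/364 + (2*√23)/(-71/74) = 141*(1/364) + (2*√23)*(-74/71) = 141/364 - 148*√23/71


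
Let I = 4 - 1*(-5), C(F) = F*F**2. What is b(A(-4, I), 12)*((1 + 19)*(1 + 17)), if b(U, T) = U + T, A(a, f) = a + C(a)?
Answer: -20160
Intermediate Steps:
C(F) = F**3
I = 9 (I = 4 + 5 = 9)
A(a, f) = a + a**3
b(U, T) = T + U
b(A(-4, I), 12)*((1 + 19)*(1 + 17)) = (12 + (-4 + (-4)**3))*((1 + 19)*(1 + 17)) = (12 + (-4 - 64))*(20*18) = (12 - 68)*360 = -56*360 = -20160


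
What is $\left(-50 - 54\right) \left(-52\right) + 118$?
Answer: $5526$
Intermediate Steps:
$\left(-50 - 54\right) \left(-52\right) + 118 = \left(-104\right) \left(-52\right) + 118 = 5408 + 118 = 5526$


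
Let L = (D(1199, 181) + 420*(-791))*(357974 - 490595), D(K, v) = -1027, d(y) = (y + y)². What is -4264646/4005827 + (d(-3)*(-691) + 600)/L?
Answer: -62826158140391418/59013243006701683 ≈ -1.0646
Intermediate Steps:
d(y) = 4*y² (d(y) = (2*y)² = 4*y²)
L = 44195550387 (L = (-1027 + 420*(-791))*(357974 - 490595) = (-1027 - 332220)*(-132621) = -333247*(-132621) = 44195550387)
-4264646/4005827 + (d(-3)*(-691) + 600)/L = -4264646/4005827 + ((4*(-3)²)*(-691) + 600)/44195550387 = -4264646*1/4005827 + ((4*9)*(-691) + 600)*(1/44195550387) = -4264646/4005827 + (36*(-691) + 600)*(1/44195550387) = -4264646/4005827 + (-24876 + 600)*(1/44195550387) = -4264646/4005827 - 24276*1/44195550387 = -4264646/4005827 - 8092/14731850129 = -62826158140391418/59013243006701683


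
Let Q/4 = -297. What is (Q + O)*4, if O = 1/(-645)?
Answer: -3065044/645 ≈ -4752.0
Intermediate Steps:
Q = -1188 (Q = 4*(-297) = -1188)
O = -1/645 ≈ -0.0015504
(Q + O)*4 = (-1188 - 1/645)*4 = -766261/645*4 = -3065044/645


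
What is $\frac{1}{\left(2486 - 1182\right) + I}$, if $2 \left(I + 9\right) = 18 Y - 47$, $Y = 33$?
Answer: $\frac{2}{3137} \approx 0.00063755$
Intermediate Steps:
$I = \frac{529}{2}$ ($I = -9 + \frac{18 \cdot 33 - 47}{2} = -9 + \frac{594 - 47}{2} = -9 + \frac{1}{2} \cdot 547 = -9 + \frac{547}{2} = \frac{529}{2} \approx 264.5$)
$\frac{1}{\left(2486 - 1182\right) + I} = \frac{1}{\left(2486 - 1182\right) + \frac{529}{2}} = \frac{1}{1304 + \frac{529}{2}} = \frac{1}{\frac{3137}{2}} = \frac{2}{3137}$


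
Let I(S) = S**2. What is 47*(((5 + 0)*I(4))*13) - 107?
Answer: 48773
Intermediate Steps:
47*(((5 + 0)*I(4))*13) - 107 = 47*(((5 + 0)*4**2)*13) - 107 = 47*((5*16)*13) - 107 = 47*(80*13) - 107 = 47*1040 - 107 = 48880 - 107 = 48773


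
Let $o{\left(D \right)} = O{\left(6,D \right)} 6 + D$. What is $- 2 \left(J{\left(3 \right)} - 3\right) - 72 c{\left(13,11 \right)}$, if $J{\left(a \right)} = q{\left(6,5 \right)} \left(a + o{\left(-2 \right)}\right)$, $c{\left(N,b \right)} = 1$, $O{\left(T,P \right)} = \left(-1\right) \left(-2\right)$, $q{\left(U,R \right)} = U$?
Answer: $-222$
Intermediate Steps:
$O{\left(T,P \right)} = 2$
$o{\left(D \right)} = 12 + D$ ($o{\left(D \right)} = 2 \cdot 6 + D = 12 + D$)
$J{\left(a \right)} = 60 + 6 a$ ($J{\left(a \right)} = 6 \left(a + \left(12 - 2\right)\right) = 6 \left(a + 10\right) = 6 \left(10 + a\right) = 60 + 6 a$)
$- 2 \left(J{\left(3 \right)} - 3\right) - 72 c{\left(13,11 \right)} = - 2 \left(\left(60 + 6 \cdot 3\right) - 3\right) - 72 = - 2 \left(\left(60 + 18\right) - 3\right) - 72 = - 2 \left(78 - 3\right) - 72 = \left(-2\right) 75 - 72 = -150 - 72 = -222$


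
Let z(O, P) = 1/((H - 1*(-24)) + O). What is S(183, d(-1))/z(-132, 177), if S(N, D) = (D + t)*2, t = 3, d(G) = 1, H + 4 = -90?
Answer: -1616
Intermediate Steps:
H = -94 (H = -4 - 90 = -94)
z(O, P) = 1/(-70 + O) (z(O, P) = 1/((-94 - 1*(-24)) + O) = 1/((-94 + 24) + O) = 1/(-70 + O))
S(N, D) = 6 + 2*D (S(N, D) = (D + 3)*2 = (3 + D)*2 = 6 + 2*D)
S(183, d(-1))/z(-132, 177) = (6 + 2*1)/(1/(-70 - 132)) = (6 + 2)/(1/(-202)) = 8/(-1/202) = 8*(-202) = -1616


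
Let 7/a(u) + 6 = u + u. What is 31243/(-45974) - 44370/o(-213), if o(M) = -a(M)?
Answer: -881222494861/321818 ≈ -2.7383e+6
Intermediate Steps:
a(u) = 7/(-6 + 2*u) (a(u) = 7/(-6 + (u + u)) = 7/(-6 + 2*u))
o(M) = -7/(2*(-3 + M))
31243/(-45974) - 44370/o(-213) = 31243/(-45974) - 44370/((-7/(-6 + 2*(-213)))) = 31243*(-1/45974) - 44370/((-7/(-6 - 426))) = -31243/45974 - 44370/((-7/(-432))) = -31243/45974 - 44370/((-7*(-1/432))) = -31243/45974 - 44370/7/432 = -31243/45974 - 44370*432/7 = -31243/45974 - 19167840/7 = -881222494861/321818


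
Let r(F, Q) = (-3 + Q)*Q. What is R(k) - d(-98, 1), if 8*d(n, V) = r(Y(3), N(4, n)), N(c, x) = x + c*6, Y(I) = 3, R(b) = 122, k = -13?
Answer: -2361/4 ≈ -590.25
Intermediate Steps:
N(c, x) = x + 6*c
r(F, Q) = Q*(-3 + Q)
d(n, V) = (21 + n)*(24 + n)/8 (d(n, V) = ((n + 6*4)*(-3 + (n + 6*4)))/8 = ((n + 24)*(-3 + (n + 24)))/8 = ((24 + n)*(-3 + (24 + n)))/8 = ((24 + n)*(21 + n))/8 = ((21 + n)*(24 + n))/8 = (21 + n)*(24 + n)/8)
R(k) - d(-98, 1) = 122 - (21 - 98)*(24 - 98)/8 = 122 - (-77)*(-74)/8 = 122 - 1*2849/4 = 122 - 2849/4 = -2361/4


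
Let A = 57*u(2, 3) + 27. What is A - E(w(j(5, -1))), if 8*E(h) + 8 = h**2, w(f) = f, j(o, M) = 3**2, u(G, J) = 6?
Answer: 2879/8 ≈ 359.88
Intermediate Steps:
j(o, M) = 9
E(h) = -1 + h**2/8
A = 369 (A = 57*6 + 27 = 342 + 27 = 369)
A - E(w(j(5, -1))) = 369 - (-1 + (1/8)*9**2) = 369 - (-1 + (1/8)*81) = 369 - (-1 + 81/8) = 369 - 1*73/8 = 369 - 73/8 = 2879/8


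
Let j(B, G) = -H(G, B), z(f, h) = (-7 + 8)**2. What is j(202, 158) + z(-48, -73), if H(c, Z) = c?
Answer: -157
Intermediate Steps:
z(f, h) = 1 (z(f, h) = 1**2 = 1)
j(B, G) = -G
j(202, 158) + z(-48, -73) = -1*158 + 1 = -158 + 1 = -157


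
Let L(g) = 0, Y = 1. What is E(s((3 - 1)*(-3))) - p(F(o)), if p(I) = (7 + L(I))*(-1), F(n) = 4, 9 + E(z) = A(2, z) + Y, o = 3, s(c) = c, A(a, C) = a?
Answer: 1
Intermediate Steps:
E(z) = -6 (E(z) = -9 + (2 + 1) = -9 + 3 = -6)
p(I) = -7 (p(I) = (7 + 0)*(-1) = 7*(-1) = -7)
E(s((3 - 1)*(-3))) - p(F(o)) = -6 - 1*(-7) = -6 + 7 = 1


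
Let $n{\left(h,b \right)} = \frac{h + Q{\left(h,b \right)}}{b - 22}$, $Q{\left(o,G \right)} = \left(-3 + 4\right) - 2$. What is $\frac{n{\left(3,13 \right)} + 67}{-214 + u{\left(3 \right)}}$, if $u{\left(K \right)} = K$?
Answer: $- \frac{601}{1899} \approx -0.31648$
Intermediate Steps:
$Q{\left(o,G \right)} = -1$ ($Q{\left(o,G \right)} = 1 - 2 = -1$)
$n{\left(h,b \right)} = \frac{-1 + h}{-22 + b}$ ($n{\left(h,b \right)} = \frac{h - 1}{b - 22} = \frac{-1 + h}{-22 + b}$)
$\frac{n{\left(3,13 \right)} + 67}{-214 + u{\left(3 \right)}} = \frac{\frac{-1 + 3}{-22 + 13} + 67}{-214 + 3} = \frac{\frac{1}{-9} \cdot 2 + 67}{-211} = \left(\left(- \frac{1}{9}\right) 2 + 67\right) \left(- \frac{1}{211}\right) = \left(- \frac{2}{9} + 67\right) \left(- \frac{1}{211}\right) = \frac{601}{9} \left(- \frac{1}{211}\right) = - \frac{601}{1899}$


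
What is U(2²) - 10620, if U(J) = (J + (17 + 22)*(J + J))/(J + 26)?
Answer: -159142/15 ≈ -10609.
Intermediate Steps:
U(J) = 79*J/(26 + J) (U(J) = (J + 39*(2*J))/(26 + J) = (J + 78*J)/(26 + J) = (79*J)/(26 + J) = 79*J/(26 + J))
U(2²) - 10620 = 79*2²/(26 + 2²) - 10620 = 79*4/(26 + 4) - 10620 = 79*4/30 - 10620 = 79*4*(1/30) - 10620 = 158/15 - 10620 = -159142/15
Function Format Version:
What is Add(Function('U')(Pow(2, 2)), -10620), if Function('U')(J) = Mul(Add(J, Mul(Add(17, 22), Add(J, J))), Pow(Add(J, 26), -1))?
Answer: Rational(-159142, 15) ≈ -10609.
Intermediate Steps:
Function('U')(J) = Mul(79, J, Pow(Add(26, J), -1)) (Function('U')(J) = Mul(Add(J, Mul(39, Mul(2, J))), Pow(Add(26, J), -1)) = Mul(Add(J, Mul(78, J)), Pow(Add(26, J), -1)) = Mul(Mul(79, J), Pow(Add(26, J), -1)) = Mul(79, J, Pow(Add(26, J), -1)))
Add(Function('U')(Pow(2, 2)), -10620) = Add(Mul(79, Pow(2, 2), Pow(Add(26, Pow(2, 2)), -1)), -10620) = Add(Mul(79, 4, Pow(Add(26, 4), -1)), -10620) = Add(Mul(79, 4, Pow(30, -1)), -10620) = Add(Mul(79, 4, Rational(1, 30)), -10620) = Add(Rational(158, 15), -10620) = Rational(-159142, 15)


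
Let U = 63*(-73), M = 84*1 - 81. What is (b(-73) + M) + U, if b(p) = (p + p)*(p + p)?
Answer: 16720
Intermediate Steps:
M = 3 (M = 84 - 81 = 3)
b(p) = 4*p² (b(p) = (2*p)*(2*p) = 4*p²)
U = -4599
(b(-73) + M) + U = (4*(-73)² + 3) - 4599 = (4*5329 + 3) - 4599 = (21316 + 3) - 4599 = 21319 - 4599 = 16720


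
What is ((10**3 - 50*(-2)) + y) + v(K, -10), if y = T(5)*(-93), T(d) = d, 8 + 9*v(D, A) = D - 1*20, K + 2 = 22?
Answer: 5707/9 ≈ 634.11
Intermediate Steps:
K = 20 (K = -2 + 22 = 20)
v(D, A) = -28/9 + D/9 (v(D, A) = -8/9 + (D - 1*20)/9 = -8/9 + (D - 20)/9 = -8/9 + (-20 + D)/9 = -8/9 + (-20/9 + D/9) = -28/9 + D/9)
y = -465 (y = 5*(-93) = -465)
((10**3 - 50*(-2)) + y) + v(K, -10) = ((10**3 - 50*(-2)) - 465) + (-28/9 + (1/9)*20) = ((1000 - 1*(-100)) - 465) + (-28/9 + 20/9) = ((1000 + 100) - 465) - 8/9 = (1100 - 465) - 8/9 = 635 - 8/9 = 5707/9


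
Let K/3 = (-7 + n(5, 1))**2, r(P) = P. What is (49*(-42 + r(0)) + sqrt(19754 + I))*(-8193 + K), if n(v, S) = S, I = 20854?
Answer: 16638930 - 97020*sqrt(282) ≈ 1.5010e+7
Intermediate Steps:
K = 108 (K = 3*(-7 + 1)**2 = 3*(-6)**2 = 3*36 = 108)
(49*(-42 + r(0)) + sqrt(19754 + I))*(-8193 + K) = (49*(-42 + 0) + sqrt(19754 + 20854))*(-8193 + 108) = (49*(-42) + sqrt(40608))*(-8085) = (-2058 + 12*sqrt(282))*(-8085) = 16638930 - 97020*sqrt(282)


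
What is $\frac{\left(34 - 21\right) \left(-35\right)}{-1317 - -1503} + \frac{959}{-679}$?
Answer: $- \frac{69617}{18042} \approx -3.8586$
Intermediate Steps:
$\frac{\left(34 - 21\right) \left(-35\right)}{-1317 - -1503} + \frac{959}{-679} = \frac{13 \left(-35\right)}{-1317 + 1503} + 959 \left(- \frac{1}{679}\right) = - \frac{455}{186} - \frac{137}{97} = - \frac{69617}{18042}$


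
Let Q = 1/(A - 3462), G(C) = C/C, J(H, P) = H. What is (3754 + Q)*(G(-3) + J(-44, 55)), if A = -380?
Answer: -620183281/3842 ≈ -1.6142e+5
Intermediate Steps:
G(C) = 1
Q = -1/3842 (Q = 1/(-380 - 3462) = 1/(-3842) = -1/3842 ≈ -0.00026028)
(3754 + Q)*(G(-3) + J(-44, 55)) = (3754 - 1/3842)*(1 - 44) = (14422867/3842)*(-43) = -620183281/3842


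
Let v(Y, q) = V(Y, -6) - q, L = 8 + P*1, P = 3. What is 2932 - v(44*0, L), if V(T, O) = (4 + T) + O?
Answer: 2945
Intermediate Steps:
L = 11 (L = 8 + 3*1 = 8 + 3 = 11)
V(T, O) = 4 + O + T
v(Y, q) = -2 + Y - q (v(Y, q) = (4 - 6 + Y) - q = (-2 + Y) - q = -2 + Y - q)
2932 - v(44*0, L) = 2932 - (-2 + 44*0 - 1*11) = 2932 - (-2 + 0 - 11) = 2932 - 1*(-13) = 2932 + 13 = 2945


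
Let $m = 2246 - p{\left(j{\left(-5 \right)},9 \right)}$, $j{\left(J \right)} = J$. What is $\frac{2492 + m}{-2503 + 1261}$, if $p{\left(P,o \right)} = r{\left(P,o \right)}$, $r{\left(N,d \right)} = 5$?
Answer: $- \frac{4733}{1242} \approx -3.8108$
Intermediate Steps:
$p{\left(P,o \right)} = 5$
$m = 2241$ ($m = 2246 - 5 = 2241$)
$\frac{2492 + m}{-2503 + 1261} = \frac{2492 + 2241}{-2503 + 1261} = \frac{4733}{-1242} = 4733 \left(- \frac{1}{1242}\right) = - \frac{4733}{1242}$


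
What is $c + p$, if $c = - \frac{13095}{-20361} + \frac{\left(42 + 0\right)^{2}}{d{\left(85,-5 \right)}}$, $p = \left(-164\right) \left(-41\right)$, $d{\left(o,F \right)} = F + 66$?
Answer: $\frac{2796021601}{414007} \approx 6753.6$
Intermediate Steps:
$d{\left(o,F \right)} = 66 + F$
$p = 6724$
$c = \frac{12238533}{414007}$ ($c = - \frac{13095}{-20361} + \frac{\left(42 + 0\right)^{2}}{66 - 5} = \left(-13095\right) \left(- \frac{1}{20361}\right) + \frac{42^{2}}{61} = \frac{4365}{6787} + 1764 \cdot \frac{1}{61} = \frac{4365}{6787} + \frac{1764}{61} = \frac{12238533}{414007} \approx 29.561$)
$c + p = \frac{12238533}{414007} + 6724 = \frac{2796021601}{414007}$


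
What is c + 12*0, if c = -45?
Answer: -45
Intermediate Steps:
c + 12*0 = -45 + 12*0 = -45 + 0 = -45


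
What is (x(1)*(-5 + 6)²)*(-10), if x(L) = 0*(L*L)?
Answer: 0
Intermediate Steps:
x(L) = 0 (x(L) = 0*L² = 0)
(x(1)*(-5 + 6)²)*(-10) = (0*(-5 + 6)²)*(-10) = (0*1²)*(-10) = (0*1)*(-10) = 0*(-10) = 0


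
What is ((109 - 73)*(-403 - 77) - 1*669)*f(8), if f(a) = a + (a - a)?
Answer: -143592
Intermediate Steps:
f(a) = a (f(a) = a + 0 = a)
((109 - 73)*(-403 - 77) - 1*669)*f(8) = ((109 - 73)*(-403 - 77) - 1*669)*8 = (36*(-480) - 669)*8 = (-17280 - 669)*8 = -17949*8 = -143592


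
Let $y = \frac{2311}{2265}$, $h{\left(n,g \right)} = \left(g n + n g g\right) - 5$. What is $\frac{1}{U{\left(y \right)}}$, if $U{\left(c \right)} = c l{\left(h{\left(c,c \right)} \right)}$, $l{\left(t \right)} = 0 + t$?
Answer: $- \frac{26319208550625}{77789782553819} \approx -0.33834$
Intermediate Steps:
$h{\left(n,g \right)} = -5 + g n + n g^{2}$ ($h{\left(n,g \right)} = \left(g n + g n g\right) - 5 = \left(g n + n g^{2}\right) - 5 = -5 + g n + n g^{2}$)
$l{\left(t \right)} = t$
$y = \frac{2311}{2265}$ ($y = 2311 \cdot \frac{1}{2265} = \frac{2311}{2265} \approx 1.0203$)
$U{\left(c \right)} = c \left(-5 + c^{2} + c^{3}\right)$ ($U{\left(c \right)} = c \left(-5 + c c + c c^{2}\right) = c \left(-5 + c^{2} + c^{3}\right)$)
$\frac{1}{U{\left(y \right)}} = \frac{1}{\frac{2311}{2265} \left(-5 + \left(\frac{2311}{2265}\right)^{2} + \left(\frac{2311}{2265}\right)^{3}\right)} = \frac{1}{\frac{2311}{2265} \left(-5 + \frac{5340721}{5130225} + \frac{12342406231}{11619959625}\right)} = \frac{1}{\frac{2311}{2265} \left(- \frac{33660658829}{11619959625}\right)} = \frac{1}{- \frac{77789782553819}{26319208550625}} = - \frac{26319208550625}{77789782553819}$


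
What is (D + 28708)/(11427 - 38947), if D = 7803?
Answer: -36511/27520 ≈ -1.3267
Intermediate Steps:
(D + 28708)/(11427 - 38947) = (7803 + 28708)/(11427 - 38947) = 36511/(-27520) = 36511*(-1/27520) = -36511/27520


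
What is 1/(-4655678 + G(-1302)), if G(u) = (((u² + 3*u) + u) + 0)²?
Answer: 1/2856081824338 ≈ 3.5013e-13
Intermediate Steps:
G(u) = (u² + 4*u)² (G(u) = ((u² + 4*u) + 0)² = (u² + 4*u)²)
1/(-4655678 + G(-1302)) = 1/(-4655678 + (-1302)²*(4 - 1302)²) = 1/(-4655678 + 1695204*(-1298)²) = 1/(-4655678 + 1695204*1684804) = 1/(-4655678 + 2856086480016) = 1/2856081824338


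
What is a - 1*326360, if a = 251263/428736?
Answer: -139922029697/428736 ≈ -3.2636e+5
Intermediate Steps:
a = 251263/428736 (a = 251263*(1/428736) = 251263/428736 ≈ 0.58606)
a - 1*326360 = 251263/428736 - 1*326360 = 251263/428736 - 326360 = -139922029697/428736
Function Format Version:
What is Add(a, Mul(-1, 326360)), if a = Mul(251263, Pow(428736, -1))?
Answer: Rational(-139922029697, 428736) ≈ -3.2636e+5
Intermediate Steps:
a = Rational(251263, 428736) (a = Mul(251263, Rational(1, 428736)) = Rational(251263, 428736) ≈ 0.58606)
Add(a, Mul(-1, 326360)) = Add(Rational(251263, 428736), Mul(-1, 326360)) = Add(Rational(251263, 428736), -326360) = Rational(-139922029697, 428736)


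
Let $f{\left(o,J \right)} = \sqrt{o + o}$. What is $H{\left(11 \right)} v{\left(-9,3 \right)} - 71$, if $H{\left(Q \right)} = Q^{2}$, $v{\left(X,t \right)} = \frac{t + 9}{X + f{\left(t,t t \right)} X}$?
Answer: $- \frac{581}{15} - \frac{484 \sqrt{6}}{15} \approx -117.77$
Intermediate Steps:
$f{\left(o,J \right)} = \sqrt{2} \sqrt{o}$ ($f{\left(o,J \right)} = \sqrt{2 o} = \sqrt{2} \sqrt{o}$)
$v{\left(X,t \right)} = \frac{9 + t}{X + X \sqrt{2} \sqrt{t}}$ ($v{\left(X,t \right)} = \frac{t + 9}{X + \sqrt{2} \sqrt{t} X} = \frac{9 + t}{X + X \sqrt{2} \sqrt{t}}$)
$H{\left(11 \right)} v{\left(-9,3 \right)} - 71 = 11^{2} \frac{9 + 3}{\left(-9\right) \left(1 + \sqrt{2} \sqrt{3}\right)} - 71 = 121 \left(\left(- \frac{1}{9}\right) \frac{1}{1 + \sqrt{6}} \cdot 12\right) - 71 = 121 \left(- \frac{4}{3 \left(1 + \sqrt{6}\right)}\right) - 71 = - \frac{484}{3 \left(1 + \sqrt{6}\right)} - 71 = -71 - \frac{484}{3 \left(1 + \sqrt{6}\right)}$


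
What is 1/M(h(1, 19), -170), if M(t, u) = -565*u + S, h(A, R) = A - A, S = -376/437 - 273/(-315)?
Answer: 6555/629607791 ≈ 1.0411e-5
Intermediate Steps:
S = 41/6555 (S = -376*1/437 - 273*(-1/315) = -376/437 + 13/15 = 41/6555 ≈ 0.0062548)
h(A, R) = 0
M(t, u) = 41/6555 - 565*u (M(t, u) = -565*u + 41/6555 = 41/6555 - 565*u)
1/M(h(1, 19), -170) = 1/(41/6555 - 565*(-170)) = 1/(41/6555 + 96050) = 1/(629607791/6555) = 6555/629607791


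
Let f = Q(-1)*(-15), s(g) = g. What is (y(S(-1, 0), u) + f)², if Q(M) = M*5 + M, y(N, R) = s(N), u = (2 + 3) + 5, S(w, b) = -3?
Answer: 7569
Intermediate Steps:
u = 10 (u = 5 + 5 = 10)
y(N, R) = N
Q(M) = 6*M (Q(M) = 5*M + M = 6*M)
f = 90 (f = (6*(-1))*(-15) = -6*(-15) = 90)
(y(S(-1, 0), u) + f)² = (-3 + 90)² = 87² = 7569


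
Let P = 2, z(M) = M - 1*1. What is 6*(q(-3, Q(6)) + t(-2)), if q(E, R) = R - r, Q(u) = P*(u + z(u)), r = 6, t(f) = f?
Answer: 84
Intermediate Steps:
z(M) = -1 + M (z(M) = M - 1 = -1 + M)
Q(u) = -2 + 4*u (Q(u) = 2*(u + (-1 + u)) = 2*(-1 + 2*u) = -2 + 4*u)
q(E, R) = -6 + R (q(E, R) = R - 1*6 = R - 6 = -6 + R)
6*(q(-3, Q(6)) + t(-2)) = 6*((-6 + (-2 + 4*6)) - 2) = 6*((-6 + (-2 + 24)) - 2) = 6*((-6 + 22) - 2) = 6*(16 - 2) = 6*14 = 84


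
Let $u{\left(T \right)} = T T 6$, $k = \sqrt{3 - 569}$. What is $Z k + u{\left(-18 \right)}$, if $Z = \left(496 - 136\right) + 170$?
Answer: $1944 + 530 i \sqrt{566} \approx 1944.0 + 12609.0 i$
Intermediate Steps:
$Z = 530$ ($Z = 360 + 170 = 530$)
$k = i \sqrt{566}$ ($k = \sqrt{-566} = i \sqrt{566} \approx 23.791 i$)
$u{\left(T \right)} = 6 T^{2}$ ($u{\left(T \right)} = T^{2} \cdot 6 = 6 T^{2}$)
$Z k + u{\left(-18 \right)} = 530 i \sqrt{566} + 6 \left(-18\right)^{2} = 530 i \sqrt{566} + 6 \cdot 324 = 530 i \sqrt{566} + 1944 = 1944 + 530 i \sqrt{566}$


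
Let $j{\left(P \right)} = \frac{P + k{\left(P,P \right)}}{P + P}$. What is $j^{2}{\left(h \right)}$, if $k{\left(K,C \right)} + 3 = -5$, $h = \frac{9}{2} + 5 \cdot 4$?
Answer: $\frac{1089}{9604} \approx 0.11339$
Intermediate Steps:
$h = \frac{49}{2}$ ($h = 9 \cdot \frac{1}{2} + 20 = \frac{9}{2} + 20 = \frac{49}{2} \approx 24.5$)
$k{\left(K,C \right)} = -8$ ($k{\left(K,C \right)} = -3 - 5 = -8$)
$j{\left(P \right)} = \frac{-8 + P}{2 P}$ ($j{\left(P \right)} = \frac{P - 8}{P + P} = \frac{-8 + P}{2 P}$)
$j^{2}{\left(h \right)} = \left(\frac{-8 + \frac{49}{2}}{2 \cdot \frac{49}{2}}\right)^{2} = \left(\frac{1}{2} \cdot \frac{2}{49} \cdot \frac{33}{2}\right)^{2} = \left(\frac{33}{98}\right)^{2} = \frac{1089}{9604}$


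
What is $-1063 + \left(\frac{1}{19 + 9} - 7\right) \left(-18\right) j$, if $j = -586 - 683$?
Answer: $- \frac{2241977}{14} \approx -1.6014 \cdot 10^{5}$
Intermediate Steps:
$j = -1269$ ($j = -586 - 683 = -1269$)
$-1063 + \left(\frac{1}{19 + 9} - 7\right) \left(-18\right) j = -1063 + \left(\frac{1}{19 + 9} - 7\right) \left(-18\right) \left(-1269\right) = -1063 + \left(\frac{1}{28} - 7\right) \left(-18\right) \left(-1269\right) = -1063 + \left(- \frac{195}{28}\right) \left(-18\right) \left(-1269\right) = -1063 + \frac{1755}{14} \left(-1269\right) = -1063 - \frac{2227095}{14} = - \frac{2241977}{14}$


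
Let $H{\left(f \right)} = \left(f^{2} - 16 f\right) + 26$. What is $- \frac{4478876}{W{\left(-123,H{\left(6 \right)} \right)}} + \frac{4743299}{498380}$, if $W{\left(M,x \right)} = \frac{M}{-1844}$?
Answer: $- \frac{4116143431876943}{61300740} \approx -6.7147 \cdot 10^{7}$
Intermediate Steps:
$H{\left(f \right)} = 26 + f^{2} - 16 f$
$W{\left(M,x \right)} = - \frac{M}{1844}$ ($W{\left(M,x \right)} = M \left(- \frac{1}{1844}\right) = - \frac{M}{1844}$)
$- \frac{4478876}{W{\left(-123,H{\left(6 \right)} \right)}} + \frac{4743299}{498380} = - \frac{4478876}{\left(- \frac{1}{1844}\right) \left(-123\right)} + \frac{4743299}{498380} = - \frac{4478876}{\frac{123}{1844}} + 4743299 \cdot \frac{1}{498380} = \left(-4478876\right) \frac{1844}{123} + \frac{4743299}{498380} = - \frac{8259047344}{123} + \frac{4743299}{498380} = - \frac{4116143431876943}{61300740}$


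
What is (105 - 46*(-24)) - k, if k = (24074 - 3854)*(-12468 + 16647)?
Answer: -84498171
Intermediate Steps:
k = 84499380 (k = 20220*4179 = 84499380)
(105 - 46*(-24)) - k = (105 - 46*(-24)) - 1*84499380 = (105 + 1104) - 84499380 = 1209 - 84499380 = -84498171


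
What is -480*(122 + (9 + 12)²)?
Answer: -270240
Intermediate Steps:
-480*(122 + (9 + 12)²) = -480*(122 + 21²) = -480*(122 + 441) = -480*563 = -270240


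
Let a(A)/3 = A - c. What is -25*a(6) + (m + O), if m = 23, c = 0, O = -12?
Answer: -439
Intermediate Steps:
a(A) = 3*A (a(A) = 3*(A - 1*0) = 3*(A + 0) = 3*A)
-25*a(6) + (m + O) = -75*6 + (23 - 12) = -25*18 + 11 = -450 + 11 = -439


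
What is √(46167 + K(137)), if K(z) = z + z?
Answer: √46441 ≈ 215.50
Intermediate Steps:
K(z) = 2*z
√(46167 + K(137)) = √(46167 + 2*137) = √(46167 + 274) = √46441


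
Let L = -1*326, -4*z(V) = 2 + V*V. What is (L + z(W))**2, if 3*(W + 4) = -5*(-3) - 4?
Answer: 138180025/1296 ≈ 1.0662e+5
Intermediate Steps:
W = -1/3 (W = -4 + (-5*(-3) - 4)/3 = -4 + (15 - 4)/3 = -4 + (1/3)*11 = -4 + 11/3 = -1/3 ≈ -0.33333)
z(V) = -1/2 - V**2/4 (z(V) = -(2 + V*V)/4 = -(2 + V**2)/4 = -1/2 - V**2/4)
L = -326
(L + z(W))**2 = (-326 + (-1/2 - (-1/3)**2/4))**2 = (-326 + (-1/2 - 1/4*1/9))**2 = (-326 + (-1/2 - 1/36))**2 = (-326 - 19/36)**2 = (-11755/36)**2 = 138180025/1296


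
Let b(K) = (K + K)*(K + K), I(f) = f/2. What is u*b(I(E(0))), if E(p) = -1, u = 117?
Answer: 117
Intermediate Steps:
I(f) = f/2 (I(f) = f*(½) = f/2)
b(K) = 4*K² (b(K) = (2*K)*(2*K) = 4*K²)
u*b(I(E(0))) = 117*(4*((½)*(-1))²) = 117*(4*(-½)²) = 117*(4*(¼)) = 117*1 = 117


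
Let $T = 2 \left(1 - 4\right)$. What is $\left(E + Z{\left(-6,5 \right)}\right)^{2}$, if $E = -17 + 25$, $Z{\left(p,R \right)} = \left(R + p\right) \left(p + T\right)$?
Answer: $400$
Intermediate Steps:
$T = -6$ ($T = 2 \left(-3\right) = -6$)
$Z{\left(p,R \right)} = \left(-6 + p\right) \left(R + p\right)$ ($Z{\left(p,R \right)} = \left(R + p\right) \left(p - 6\right) = \left(R + p\right) \left(-6 + p\right) = \left(-6 + p\right) \left(R + p\right)$)
$E = 8$
$\left(E + Z{\left(-6,5 \right)}\right)^{2} = \left(8 + \left(\left(-6\right)^{2} - 30 - -36 + 5 \left(-6\right)\right)\right)^{2} = \left(8 + \left(36 - 30 + 36 - 30\right)\right)^{2} = \left(8 + 12\right)^{2} = 20^{2} = 400$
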